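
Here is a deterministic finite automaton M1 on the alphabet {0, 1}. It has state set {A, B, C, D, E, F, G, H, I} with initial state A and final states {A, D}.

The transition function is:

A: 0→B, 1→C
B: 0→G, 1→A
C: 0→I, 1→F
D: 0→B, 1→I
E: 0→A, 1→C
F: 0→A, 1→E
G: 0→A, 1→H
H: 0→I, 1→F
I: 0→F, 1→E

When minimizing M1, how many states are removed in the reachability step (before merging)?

Starting at A and following transitions, the reachable set is {A, B, C, E, F, G, H, I}. That leaves D unreachable — 1 in total.

1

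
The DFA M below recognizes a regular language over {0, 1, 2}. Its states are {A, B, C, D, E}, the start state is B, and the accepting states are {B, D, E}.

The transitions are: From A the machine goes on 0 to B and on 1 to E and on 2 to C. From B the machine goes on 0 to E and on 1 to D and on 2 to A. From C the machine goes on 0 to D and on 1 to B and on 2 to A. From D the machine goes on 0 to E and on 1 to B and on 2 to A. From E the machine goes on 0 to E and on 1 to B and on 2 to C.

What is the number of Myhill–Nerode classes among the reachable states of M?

All states are reachable from the start state.
Initial partition by acceptance: {B,D,E} | {A,C}.
No further refinement is possible. Final partition (2 blocks): {B,D,E} | {A,C}.

2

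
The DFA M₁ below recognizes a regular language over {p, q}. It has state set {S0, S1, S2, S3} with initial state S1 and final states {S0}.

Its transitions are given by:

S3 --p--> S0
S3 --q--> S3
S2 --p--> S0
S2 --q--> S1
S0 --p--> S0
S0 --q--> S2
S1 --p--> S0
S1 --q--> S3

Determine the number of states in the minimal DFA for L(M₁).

2

All states are reachable from the start state.
P0 = {S0} | {S1,S2,S3}.
No further refinement is possible. Final partition (2 blocks): {S0} | {S1,S2,S3}.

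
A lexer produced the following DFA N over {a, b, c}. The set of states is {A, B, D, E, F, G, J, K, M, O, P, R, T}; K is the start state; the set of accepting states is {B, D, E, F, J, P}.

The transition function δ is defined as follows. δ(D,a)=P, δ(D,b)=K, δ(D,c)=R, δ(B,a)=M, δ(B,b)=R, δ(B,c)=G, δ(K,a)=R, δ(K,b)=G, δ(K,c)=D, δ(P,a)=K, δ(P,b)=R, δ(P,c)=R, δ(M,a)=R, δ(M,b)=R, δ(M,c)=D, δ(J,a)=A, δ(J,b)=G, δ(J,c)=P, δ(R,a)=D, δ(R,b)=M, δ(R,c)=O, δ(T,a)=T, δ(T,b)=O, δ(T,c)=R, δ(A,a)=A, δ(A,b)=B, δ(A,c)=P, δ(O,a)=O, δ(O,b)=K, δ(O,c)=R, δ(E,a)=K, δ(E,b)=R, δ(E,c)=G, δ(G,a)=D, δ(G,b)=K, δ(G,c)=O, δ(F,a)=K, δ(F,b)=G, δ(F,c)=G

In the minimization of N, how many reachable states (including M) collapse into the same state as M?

2

States {A,B,E,F,J,T} cannot be reached from the start state, so discard them.
P0 = {D,P} | {G,K,M,O,R}.
On input a, block {D,P} splits into {D} and {P}.
On input a, block {G,K,M,O,R} splits into {K,M,O} and {G,R}.
Refine {K,M,O} on symbol a: members go to different blocks, giving {K,M} and {O}.
The partition is now stable with 5 blocks: {D} | {K,M} | {P} | {G,R} | {O}.
State M belongs to the block {K,M}, which has 2 states.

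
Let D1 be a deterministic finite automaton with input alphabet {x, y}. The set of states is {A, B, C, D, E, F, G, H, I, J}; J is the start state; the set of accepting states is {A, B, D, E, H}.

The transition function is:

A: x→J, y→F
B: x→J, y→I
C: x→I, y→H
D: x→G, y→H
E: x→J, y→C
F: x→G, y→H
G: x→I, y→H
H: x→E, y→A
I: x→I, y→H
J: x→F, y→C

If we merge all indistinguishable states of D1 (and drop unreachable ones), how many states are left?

Reachable states from the start: {A,C,E,F,G,H,I,J}. Unreachable: {B,D} — drop them.
P0 = {A,E,H} | {C,F,G,I,J}.
Split {A,E,H} by δ(·,x) → {A,E} and {H}.
Refine {C,F,G,I,J} on symbol y: members go to different blocks, giving {C,F,G,I} and {J}.
The partition is now stable with 4 blocks: {A,E} | {C,F,G,I} | {H} | {J}.

4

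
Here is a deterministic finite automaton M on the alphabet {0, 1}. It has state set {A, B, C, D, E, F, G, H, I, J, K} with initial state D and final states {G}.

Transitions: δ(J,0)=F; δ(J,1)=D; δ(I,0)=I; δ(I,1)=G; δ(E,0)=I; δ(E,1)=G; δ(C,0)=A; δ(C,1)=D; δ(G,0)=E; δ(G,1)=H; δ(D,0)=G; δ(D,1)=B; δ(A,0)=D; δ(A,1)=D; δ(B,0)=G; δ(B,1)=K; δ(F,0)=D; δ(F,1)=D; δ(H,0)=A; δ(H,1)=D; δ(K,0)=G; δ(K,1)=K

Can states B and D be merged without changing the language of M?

First remove the unreachable states {C,F,J}; 8 states remain.
Start with accepting vs non-accepting: {G} | {A,B,D,E,H,I,K}.
On input 0, block {A,B,D,E,H,I,K} splits into {A,E,H,I} and {B,D,K}.
On input 0, block {A,E,H,I} splits into {E,H,I} and {A}.
Refine {E,H,I} on symbol 0: members go to different blocks, giving {E,I} and {H}.
The partition is now stable with 5 blocks: {G} | {E,I} | {B,D,K} | {A} | {H}.
B and D lie in the same block of the stable partition, so they are equivalent — no string distinguishes them.

Yes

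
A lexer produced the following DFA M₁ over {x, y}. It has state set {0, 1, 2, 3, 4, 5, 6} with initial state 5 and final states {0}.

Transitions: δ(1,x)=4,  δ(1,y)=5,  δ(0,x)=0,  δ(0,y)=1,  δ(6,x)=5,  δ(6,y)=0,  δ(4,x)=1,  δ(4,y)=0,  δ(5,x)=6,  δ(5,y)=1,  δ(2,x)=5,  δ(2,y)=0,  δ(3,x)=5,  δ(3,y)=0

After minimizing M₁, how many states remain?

3

States {2,3} cannot be reached from the start state, so discard them.
Start with accepting vs non-accepting: {0} | {1,4,5,6}.
On input y, block {1,4,5,6} splits into {1,5} and {4,6}.
The partition is now stable with 3 blocks: {0} | {1,5} | {4,6}.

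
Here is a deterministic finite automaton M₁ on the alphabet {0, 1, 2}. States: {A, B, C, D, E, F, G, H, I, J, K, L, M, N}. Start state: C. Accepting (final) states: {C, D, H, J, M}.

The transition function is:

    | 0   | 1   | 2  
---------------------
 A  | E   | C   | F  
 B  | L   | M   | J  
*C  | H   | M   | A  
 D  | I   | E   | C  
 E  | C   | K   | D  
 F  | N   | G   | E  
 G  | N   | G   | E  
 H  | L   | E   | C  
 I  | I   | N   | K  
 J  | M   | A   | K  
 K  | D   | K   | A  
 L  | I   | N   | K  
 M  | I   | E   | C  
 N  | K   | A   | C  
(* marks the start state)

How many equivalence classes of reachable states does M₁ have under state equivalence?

8

First remove the unreachable states {B,J}; 12 states remain.
Start with accepting vs non-accepting: {C,D,H,M} | {A,E,F,G,I,K,L,N}.
On input 0, block {C,D,H,M} splits into {D,H,M} and {C}.
Refine {A,E,F,G,I,K,L,N} on symbol 0: members go to different blocks, giving {A,F,G,I,L,N} and {E} and {K}.
On input 0, block {A,F,G,I,L,N} splits into {F,G,I,L} and {A} and {N}.
On input 0, block {F,G,I,L} splits into {F,G} and {I,L}.
No further refinement is possible. Final partition (8 blocks): {D,H,M} | {F,G} | {C} | {E} | {K} | {A} | {N} | {I,L}.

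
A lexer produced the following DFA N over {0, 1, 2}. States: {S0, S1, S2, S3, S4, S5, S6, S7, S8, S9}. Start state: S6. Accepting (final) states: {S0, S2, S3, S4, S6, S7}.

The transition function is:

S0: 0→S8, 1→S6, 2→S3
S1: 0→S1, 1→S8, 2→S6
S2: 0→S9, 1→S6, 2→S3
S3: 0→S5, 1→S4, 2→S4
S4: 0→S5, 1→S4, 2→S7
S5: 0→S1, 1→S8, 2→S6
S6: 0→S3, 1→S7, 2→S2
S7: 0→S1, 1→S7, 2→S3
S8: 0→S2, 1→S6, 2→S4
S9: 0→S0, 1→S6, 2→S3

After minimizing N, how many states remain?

5

Start with accepting vs non-accepting: {S0,S2,S3,S4,S6,S7} | {S1,S5,S8,S9}.
On input 0, block {S0,S2,S3,S4,S6,S7} splits into {S0,S2,S3,S4,S7} and {S6}.
Refine {S0,S2,S3,S4,S7} on symbol 1: members go to different blocks, giving {S3,S4,S7} and {S0,S2}.
Refine {S1,S5,S8,S9} on symbol 0: members go to different blocks, giving {S1,S5} and {S8,S9}.
The partition is now stable with 5 blocks: {S3,S4,S7} | {S1,S5} | {S6} | {S0,S2} | {S8,S9}.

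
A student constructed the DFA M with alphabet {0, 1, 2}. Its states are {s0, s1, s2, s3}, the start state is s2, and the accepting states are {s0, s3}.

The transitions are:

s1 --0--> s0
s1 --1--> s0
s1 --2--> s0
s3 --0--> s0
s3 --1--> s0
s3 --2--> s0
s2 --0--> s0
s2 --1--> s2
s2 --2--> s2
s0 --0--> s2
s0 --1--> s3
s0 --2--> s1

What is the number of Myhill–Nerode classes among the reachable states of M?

4

All states are reachable from the start state.
Start with accepting vs non-accepting: {s0,s3} | {s1,s2}.
Refine {s0,s3} on symbol 0: members go to different blocks, giving {s0} and {s3}.
Refine {s1,s2} on symbol 1: members go to different blocks, giving {s1} and {s2}.
Stable partition: {s0} | {s1} | {s3} | {s2} — 4 equivalence classes.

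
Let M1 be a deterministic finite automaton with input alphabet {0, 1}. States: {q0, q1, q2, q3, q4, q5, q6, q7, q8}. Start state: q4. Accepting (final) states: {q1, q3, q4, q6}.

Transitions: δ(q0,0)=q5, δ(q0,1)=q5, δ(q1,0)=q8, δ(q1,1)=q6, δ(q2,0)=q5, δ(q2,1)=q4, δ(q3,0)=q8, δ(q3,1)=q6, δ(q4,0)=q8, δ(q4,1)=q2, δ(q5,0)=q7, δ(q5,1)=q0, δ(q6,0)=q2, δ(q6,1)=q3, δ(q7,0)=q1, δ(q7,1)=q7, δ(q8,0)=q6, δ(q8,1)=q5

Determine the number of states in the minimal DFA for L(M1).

P0 = {q1,q3,q4,q6} | {q0,q2,q5,q7,q8}.
On input 1, block {q1,q3,q4,q6} splits into {q1,q3,q6} and {q4}.
Split {q0,q2,q5,q7,q8} by δ(·,0) → {q0,q2,q5} and {q7,q8}.
Split {q1,q3,q6} by δ(·,0) → {q1,q3} and {q6}.
On input 0, block {q0,q2,q5} splits into {q0,q2} and {q5}.
On input 1, block {q0,q2} splits into {q0} and {q2}.
Refine {q7,q8} on symbol 0: members go to different blocks, giving {q7} and {q8}.
No further refinement is possible. Final partition (8 blocks): {q1,q3} | {q0} | {q4} | {q7} | {q6} | {q5} | {q2} | {q8}.

8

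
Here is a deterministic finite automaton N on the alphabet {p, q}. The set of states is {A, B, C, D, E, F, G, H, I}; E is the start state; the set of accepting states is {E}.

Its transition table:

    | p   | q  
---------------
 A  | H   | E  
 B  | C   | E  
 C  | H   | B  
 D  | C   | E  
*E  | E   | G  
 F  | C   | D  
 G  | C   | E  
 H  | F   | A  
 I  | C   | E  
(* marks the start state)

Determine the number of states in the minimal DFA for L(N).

3

States {I} cannot be reached from the start state, so discard them.
Start with accepting vs non-accepting: {E} | {A,B,C,D,F,G,H}.
Split {A,B,C,D,F,G,H} by δ(·,q) → {A,B,D,G} and {C,F,H}.
The partition is now stable with 3 blocks: {E} | {A,B,D,G} | {C,F,H}.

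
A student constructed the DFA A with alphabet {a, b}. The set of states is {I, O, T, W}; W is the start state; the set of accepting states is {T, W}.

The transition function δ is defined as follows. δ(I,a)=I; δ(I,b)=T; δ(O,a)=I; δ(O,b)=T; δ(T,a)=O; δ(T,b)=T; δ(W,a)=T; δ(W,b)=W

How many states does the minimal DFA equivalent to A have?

3

Every state is reachable, so we keep all 4.
Start with accepting vs non-accepting: {T,W} | {I,O}.
Split {T,W} by δ(·,a) → {T} and {W}.
No further refinement is possible. Final partition (3 blocks): {T} | {I,O} | {W}.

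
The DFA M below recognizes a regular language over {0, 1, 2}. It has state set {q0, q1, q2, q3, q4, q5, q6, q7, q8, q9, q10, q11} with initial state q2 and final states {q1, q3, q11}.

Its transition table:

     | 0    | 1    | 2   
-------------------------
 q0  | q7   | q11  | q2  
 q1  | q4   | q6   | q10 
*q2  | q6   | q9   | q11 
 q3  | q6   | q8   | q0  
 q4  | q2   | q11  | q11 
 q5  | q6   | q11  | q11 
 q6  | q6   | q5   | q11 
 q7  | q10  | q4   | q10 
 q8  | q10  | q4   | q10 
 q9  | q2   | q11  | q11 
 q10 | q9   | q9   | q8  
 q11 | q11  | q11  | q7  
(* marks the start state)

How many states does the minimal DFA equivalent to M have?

5

First remove the unreachable states {q0,q1,q3}; 9 states remain.
Initial partition by acceptance: {q11} | {q2,q4,q5,q6,q7,q8,q9,q10}.
On input 1, block {q2,q4,q5,q6,q7,q8,q9,q10} splits into {q2,q6,q7,q8,q10} and {q4,q5,q9}.
Refine {q2,q6,q7,q8,q10} on symbol 0: members go to different blocks, giving {q2,q6,q7,q8} and {q10}.
On input 0, block {q2,q6,q7,q8} splits into {q2,q6} and {q7,q8}.
Stable partition: {q11} | {q2,q6} | {q4,q5,q9} | {q10} | {q7,q8} — 5 equivalence classes.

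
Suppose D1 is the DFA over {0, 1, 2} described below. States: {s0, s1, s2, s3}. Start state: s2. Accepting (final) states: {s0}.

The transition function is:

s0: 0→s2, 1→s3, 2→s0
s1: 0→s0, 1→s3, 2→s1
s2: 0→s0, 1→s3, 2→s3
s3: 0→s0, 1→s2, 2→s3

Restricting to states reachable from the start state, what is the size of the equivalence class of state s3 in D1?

Reachable states from the start: {s0,s2,s3}. Unreachable: {s1} — drop them.
Start with accepting vs non-accepting: {s0} | {s2,s3}.
No further refinement is possible. Final partition (2 blocks): {s0} | {s2,s3}.
State s3 belongs to the block {s2,s3}, which has 2 states.

2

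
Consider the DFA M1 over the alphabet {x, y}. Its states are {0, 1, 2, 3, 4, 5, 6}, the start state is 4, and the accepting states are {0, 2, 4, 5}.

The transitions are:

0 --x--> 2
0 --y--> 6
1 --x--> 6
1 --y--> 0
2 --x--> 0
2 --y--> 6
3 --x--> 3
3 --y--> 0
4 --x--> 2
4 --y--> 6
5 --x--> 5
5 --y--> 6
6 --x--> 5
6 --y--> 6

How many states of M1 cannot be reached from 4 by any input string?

No path from 4 leads to 1, 3; the other 5 states are all reachable.

2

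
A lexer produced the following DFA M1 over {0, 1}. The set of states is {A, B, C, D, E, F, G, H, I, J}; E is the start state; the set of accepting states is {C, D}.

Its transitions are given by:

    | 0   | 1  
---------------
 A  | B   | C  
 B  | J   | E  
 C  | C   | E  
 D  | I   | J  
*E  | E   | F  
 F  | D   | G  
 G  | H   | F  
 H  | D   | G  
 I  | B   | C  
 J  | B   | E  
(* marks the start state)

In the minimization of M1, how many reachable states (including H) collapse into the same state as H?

First remove the unreachable states {A}; 9 states remain.
Initial partition by acceptance: {C,D} | {B,E,F,G,H,I,J}.
On input 0, block {C,D} splits into {C} and {D}.
Refine {B,E,F,G,H,I,J} on symbol 0: members go to different blocks, giving {B,E,G,I,J} and {F,H}.
Refine {B,E,G,I,J} on symbol 0: members go to different blocks, giving {B,E,I,J} and {G}.
Split {B,E,I,J} by δ(·,1) → {B,J} and {E} and {I}.
The partition is now stable with 7 blocks: {C} | {B,J} | {D} | {F,H} | {G} | {E} | {I}.
The equivalence class containing H is {F,H}, of size 2.

2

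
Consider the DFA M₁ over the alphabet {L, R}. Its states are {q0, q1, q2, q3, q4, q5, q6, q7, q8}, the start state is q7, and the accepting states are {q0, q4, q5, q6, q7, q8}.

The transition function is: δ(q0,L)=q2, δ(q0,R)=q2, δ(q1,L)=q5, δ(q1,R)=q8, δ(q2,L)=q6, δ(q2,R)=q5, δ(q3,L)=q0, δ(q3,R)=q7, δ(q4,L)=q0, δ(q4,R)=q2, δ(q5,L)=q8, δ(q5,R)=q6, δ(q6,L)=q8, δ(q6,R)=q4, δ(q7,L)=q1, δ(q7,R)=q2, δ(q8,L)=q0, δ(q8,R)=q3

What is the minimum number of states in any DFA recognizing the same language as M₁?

9

Start with accepting vs non-accepting: {q0,q4,q5,q6,q7,q8} | {q1,q2,q3}.
Split {q0,q4,q5,q6,q7,q8} by δ(·,L) → {q4,q5,q6,q8} and {q0,q7}.
Refine {q4,q5,q6,q8} on symbol L: members go to different blocks, giving {q4,q8} and {q5,q6}.
Split {q1,q2,q3} by δ(·,L) → {q1,q2} and {q3}.
Split {q4,q8} by δ(·,R) → {q4} and {q8}.
On input R, block {q1,q2} splits into {q1} and {q2}.
On input L, block {q0,q7} splits into {q0} and {q7}.
On input R, block {q5,q6} splits into {q5} and {q6}.
Stable partition: {q4} | {q1} | {q0} | {q5} | {q3} | {q8} | {q2} | {q7} | {q6} — 9 equivalence classes.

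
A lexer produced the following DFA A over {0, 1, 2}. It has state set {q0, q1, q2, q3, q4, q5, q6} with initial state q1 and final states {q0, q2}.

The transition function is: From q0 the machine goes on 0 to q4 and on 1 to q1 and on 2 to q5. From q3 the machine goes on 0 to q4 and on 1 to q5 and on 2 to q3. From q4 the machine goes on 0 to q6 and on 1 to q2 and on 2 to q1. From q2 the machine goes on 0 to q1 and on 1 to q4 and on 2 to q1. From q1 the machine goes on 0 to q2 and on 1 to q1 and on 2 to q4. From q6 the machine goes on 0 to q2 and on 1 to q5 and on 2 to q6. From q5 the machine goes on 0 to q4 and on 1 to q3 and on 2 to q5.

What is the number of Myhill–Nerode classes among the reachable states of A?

5

Reachable states from the start: {q1,q2,q3,q4,q5,q6}. Unreachable: {q0} — drop them.
Start with accepting vs non-accepting: {q2} | {q1,q3,q4,q5,q6}.
On input 0, block {q1,q3,q4,q5,q6} splits into {q3,q4,q5} and {q1,q6}.
Refine {q3,q4,q5} on symbol 0: members go to different blocks, giving {q3,q5} and {q4}.
Refine {q1,q6} on symbol 1: members go to different blocks, giving {q1} and {q6}.
Stable partition: {q2} | {q3,q5} | {q1} | {q4} | {q6} — 5 equivalence classes.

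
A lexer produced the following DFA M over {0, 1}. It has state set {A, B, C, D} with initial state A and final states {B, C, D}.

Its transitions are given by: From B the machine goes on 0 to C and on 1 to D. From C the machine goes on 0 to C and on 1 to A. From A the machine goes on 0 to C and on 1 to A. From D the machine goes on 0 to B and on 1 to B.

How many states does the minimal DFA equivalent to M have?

Reachable states from the start: {A,C}. Unreachable: {B,D} — drop them.
Initial partition by acceptance: {C} | {A}.
Stable partition: {C} | {A} — 2 equivalence classes.

2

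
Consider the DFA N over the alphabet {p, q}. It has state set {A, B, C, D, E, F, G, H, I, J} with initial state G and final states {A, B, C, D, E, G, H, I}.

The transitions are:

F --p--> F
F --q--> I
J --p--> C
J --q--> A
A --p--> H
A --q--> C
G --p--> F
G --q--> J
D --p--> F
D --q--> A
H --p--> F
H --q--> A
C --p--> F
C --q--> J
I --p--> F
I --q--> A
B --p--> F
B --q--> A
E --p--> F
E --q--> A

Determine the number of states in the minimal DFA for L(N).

5

States {B,D,E} cannot be reached from the start state, so discard them.
P0 = {A,C,G,H,I} | {F,J}.
On input p, block {A,C,G,H,I} splits into {C,G,H,I} and {A}.
On input q, block {C,G,H,I} splits into {C,G} and {H,I}.
On input p, block {F,J} splits into {F} and {J}.
Stable partition: {C,G} | {F} | {A} | {H,I} | {J} — 5 equivalence classes.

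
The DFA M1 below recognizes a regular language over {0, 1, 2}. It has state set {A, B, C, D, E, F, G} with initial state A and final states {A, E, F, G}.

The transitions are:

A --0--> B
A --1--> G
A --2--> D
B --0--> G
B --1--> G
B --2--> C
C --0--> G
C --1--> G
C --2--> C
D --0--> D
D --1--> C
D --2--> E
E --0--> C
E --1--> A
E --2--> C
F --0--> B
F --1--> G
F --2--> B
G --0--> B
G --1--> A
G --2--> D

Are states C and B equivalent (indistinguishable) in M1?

Reachable states from the start: {A,B,C,D,E,G}. Unreachable: {F} — drop them.
P0 = {A,E,G} | {B,C,D}.
Split {B,C,D} by δ(·,0) → {B,C} and {D}.
Refine {A,E,G} on symbol 2: members go to different blocks, giving {A,G} and {E}.
No further refinement is possible. Final partition (4 blocks): {A,G} | {B,C} | {D} | {E}.
C and B lie in the same block of the stable partition, so they are equivalent — no string distinguishes them.

Yes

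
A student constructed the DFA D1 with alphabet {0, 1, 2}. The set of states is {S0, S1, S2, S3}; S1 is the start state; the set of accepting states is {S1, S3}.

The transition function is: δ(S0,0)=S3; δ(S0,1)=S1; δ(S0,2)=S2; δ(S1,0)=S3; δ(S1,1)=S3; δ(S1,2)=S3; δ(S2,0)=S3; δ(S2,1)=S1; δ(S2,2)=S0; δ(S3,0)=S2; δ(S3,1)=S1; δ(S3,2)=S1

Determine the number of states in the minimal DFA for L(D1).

Every state is reachable, so we keep all 4.
Initial partition by acceptance: {S1,S3} | {S0,S2}.
Split {S1,S3} by δ(·,0) → {S1} and {S3}.
Stable partition: {S1} | {S0,S2} | {S3} — 3 equivalence classes.

3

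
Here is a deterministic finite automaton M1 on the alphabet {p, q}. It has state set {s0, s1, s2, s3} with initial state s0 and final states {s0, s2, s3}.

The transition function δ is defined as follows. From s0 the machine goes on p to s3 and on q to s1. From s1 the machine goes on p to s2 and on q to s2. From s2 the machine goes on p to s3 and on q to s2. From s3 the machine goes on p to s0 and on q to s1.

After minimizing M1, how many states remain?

3

All states are reachable from the start state.
Start with accepting vs non-accepting: {s0,s2,s3} | {s1}.
On input q, block {s0,s2,s3} splits into {s0,s3} and {s2}.
Stable partition: {s0,s3} | {s1} | {s2} — 3 equivalence classes.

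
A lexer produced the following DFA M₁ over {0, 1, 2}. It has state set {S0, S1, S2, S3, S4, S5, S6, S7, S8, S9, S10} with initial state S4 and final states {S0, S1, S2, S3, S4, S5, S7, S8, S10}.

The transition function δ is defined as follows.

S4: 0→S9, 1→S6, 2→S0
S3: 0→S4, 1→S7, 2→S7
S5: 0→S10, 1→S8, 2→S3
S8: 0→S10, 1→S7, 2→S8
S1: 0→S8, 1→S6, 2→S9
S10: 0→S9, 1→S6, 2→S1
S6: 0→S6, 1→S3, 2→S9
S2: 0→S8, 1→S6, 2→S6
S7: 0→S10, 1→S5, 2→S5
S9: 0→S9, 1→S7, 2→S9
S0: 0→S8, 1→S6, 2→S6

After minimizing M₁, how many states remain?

4

First remove the unreachable states {S2}; 10 states remain.
P0 = {S0,S1,S3,S4,S5,S7,S8,S10} | {S6,S9}.
On input 0, block {S0,S1,S3,S4,S5,S7,S8,S10} splits into {S0,S1,S3,S5,S7,S8} and {S4,S10}.
On input 0, block {S0,S1,S3,S5,S7,S8} splits into {S3,S5,S7,S8} and {S0,S1}.
No further refinement is possible. Final partition (4 blocks): {S3,S5,S7,S8} | {S6,S9} | {S4,S10} | {S0,S1}.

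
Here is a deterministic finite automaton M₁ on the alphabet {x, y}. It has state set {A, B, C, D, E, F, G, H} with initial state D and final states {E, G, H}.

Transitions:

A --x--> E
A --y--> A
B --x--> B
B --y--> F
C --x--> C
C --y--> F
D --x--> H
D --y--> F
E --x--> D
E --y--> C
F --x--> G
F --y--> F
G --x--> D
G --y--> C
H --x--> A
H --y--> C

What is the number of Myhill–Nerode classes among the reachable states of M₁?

States {B} cannot be reached from the start state, so discard them.
Initial partition by acceptance: {E,G,H} | {A,C,D,F}.
On input x, block {A,C,D,F} splits into {A,D,F} and {C}.
No further refinement is possible. Final partition (3 blocks): {E,G,H} | {A,D,F} | {C}.

3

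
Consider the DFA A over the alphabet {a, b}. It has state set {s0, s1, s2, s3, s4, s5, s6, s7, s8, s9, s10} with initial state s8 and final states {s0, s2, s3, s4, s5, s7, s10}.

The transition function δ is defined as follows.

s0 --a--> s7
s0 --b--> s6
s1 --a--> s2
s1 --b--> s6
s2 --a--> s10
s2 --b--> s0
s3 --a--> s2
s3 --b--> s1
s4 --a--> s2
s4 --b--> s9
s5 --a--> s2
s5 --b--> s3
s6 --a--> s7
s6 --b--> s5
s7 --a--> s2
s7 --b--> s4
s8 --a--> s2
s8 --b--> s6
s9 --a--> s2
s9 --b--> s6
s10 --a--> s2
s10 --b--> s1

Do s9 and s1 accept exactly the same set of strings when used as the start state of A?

Every state is reachable, so we keep all 11.
Initial partition by acceptance: {s0,s2,s3,s4,s5,s7,s10} | {s1,s6,s8,s9}.
On input b, block {s0,s2,s3,s4,s5,s7,s10} splits into {s0,s3,s4,s10} and {s2,s5,s7}.
Refine {s1,s6,s8,s9} on symbol b: members go to different blocks, giving {s1,s8,s9} and {s6}.
On input b, block {s0,s3,s4,s10} splits into {s3,s4,s10} and {s0}.
On input a, block {s2,s5,s7} splits into {s5,s7} and {s2}.
No further refinement is possible. Final partition (6 blocks): {s3,s4,s10} | {s1,s8,s9} | {s5,s7} | {s6} | {s0} | {s2}.
s9 and s1 lie in the same block of the stable partition, so they are equivalent — no string distinguishes them.

Yes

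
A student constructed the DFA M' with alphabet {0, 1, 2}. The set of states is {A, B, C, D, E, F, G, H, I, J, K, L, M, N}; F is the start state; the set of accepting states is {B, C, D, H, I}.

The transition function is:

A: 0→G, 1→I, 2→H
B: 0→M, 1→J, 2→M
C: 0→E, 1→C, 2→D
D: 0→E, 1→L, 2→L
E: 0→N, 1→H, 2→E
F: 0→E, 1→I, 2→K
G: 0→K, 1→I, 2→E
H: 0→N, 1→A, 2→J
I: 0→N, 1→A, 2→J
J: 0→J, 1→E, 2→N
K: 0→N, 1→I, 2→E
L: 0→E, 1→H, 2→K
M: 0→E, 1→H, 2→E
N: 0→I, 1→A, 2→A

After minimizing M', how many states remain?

First remove the unreachable states {B,C,D,L,M}; 9 states remain.
Start with accepting vs non-accepting: {H,I} | {A,E,F,G,J,K,N}.
On input 0, block {A,E,F,G,J,K,N} splits into {A,E,F,G,J,K} and {N}.
Refine {A,E,F,G,J,K} on symbol 0: members go to different blocks, giving {A,F,G,J} and {E,K}.
Split {A,F,G,J} by δ(·,0) → {A,J} and {F,G}.
Refine {A,J} on symbol 0: members go to different blocks, giving {A} and {J}.
No further refinement is possible. Final partition (6 blocks): {H,I} | {A} | {N} | {E,K} | {F,G} | {J}.

6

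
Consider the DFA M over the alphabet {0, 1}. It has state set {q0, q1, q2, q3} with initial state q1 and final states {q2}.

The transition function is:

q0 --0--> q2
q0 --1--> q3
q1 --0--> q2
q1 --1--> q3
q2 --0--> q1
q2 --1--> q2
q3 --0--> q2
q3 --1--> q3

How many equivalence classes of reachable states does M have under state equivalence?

2

Reachable states from the start: {q1,q2,q3}. Unreachable: {q0} — drop them.
Initial partition by acceptance: {q2} | {q1,q3}.
The partition is now stable with 2 blocks: {q2} | {q1,q3}.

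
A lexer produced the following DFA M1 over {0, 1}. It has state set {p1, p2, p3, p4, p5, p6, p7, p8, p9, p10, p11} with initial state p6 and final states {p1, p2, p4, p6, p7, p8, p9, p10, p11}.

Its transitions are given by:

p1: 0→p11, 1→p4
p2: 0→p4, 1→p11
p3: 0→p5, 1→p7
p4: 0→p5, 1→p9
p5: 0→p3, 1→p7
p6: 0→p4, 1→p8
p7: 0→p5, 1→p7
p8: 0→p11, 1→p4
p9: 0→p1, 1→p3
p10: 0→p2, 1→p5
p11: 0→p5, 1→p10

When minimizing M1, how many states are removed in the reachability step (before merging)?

Exploring from p6, all states are eventually visited, so none are unreachable.

0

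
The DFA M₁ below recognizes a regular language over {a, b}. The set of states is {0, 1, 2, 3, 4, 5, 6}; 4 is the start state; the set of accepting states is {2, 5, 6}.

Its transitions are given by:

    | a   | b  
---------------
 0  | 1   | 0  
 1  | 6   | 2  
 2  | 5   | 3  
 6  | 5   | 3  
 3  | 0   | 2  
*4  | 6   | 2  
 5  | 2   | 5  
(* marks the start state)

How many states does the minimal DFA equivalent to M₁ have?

All states are reachable from the start state.
Initial partition by acceptance: {2,5,6} | {0,1,3,4}.
Refine {2,5,6} on symbol b: members go to different blocks, giving {2,6} and {5}.
Split {0,1,3,4} by δ(·,a) → {0,3} and {1,4}.
Split {0,3} by δ(·,a) → {0} and {3}.
The partition is now stable with 5 blocks: {2,6} | {0} | {5} | {1,4} | {3}.

5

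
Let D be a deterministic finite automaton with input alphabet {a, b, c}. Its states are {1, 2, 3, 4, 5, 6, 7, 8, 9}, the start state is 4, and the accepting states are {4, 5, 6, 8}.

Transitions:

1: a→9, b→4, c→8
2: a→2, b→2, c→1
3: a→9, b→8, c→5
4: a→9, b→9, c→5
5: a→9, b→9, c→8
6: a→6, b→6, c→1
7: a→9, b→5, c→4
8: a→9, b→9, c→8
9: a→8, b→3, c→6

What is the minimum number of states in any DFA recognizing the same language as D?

4

Reachable states from the start: {1,3,4,5,6,8,9}. Unreachable: {2,7} — drop them.
P0 = {4,5,6,8} | {1,3,9}.
Split {4,5,6,8} by δ(·,a) → {4,5,8} and {6}.
Split {1,3,9} by δ(·,a) → {1,3} and {9}.
The partition is now stable with 4 blocks: {4,5,8} | {1,3} | {6} | {9}.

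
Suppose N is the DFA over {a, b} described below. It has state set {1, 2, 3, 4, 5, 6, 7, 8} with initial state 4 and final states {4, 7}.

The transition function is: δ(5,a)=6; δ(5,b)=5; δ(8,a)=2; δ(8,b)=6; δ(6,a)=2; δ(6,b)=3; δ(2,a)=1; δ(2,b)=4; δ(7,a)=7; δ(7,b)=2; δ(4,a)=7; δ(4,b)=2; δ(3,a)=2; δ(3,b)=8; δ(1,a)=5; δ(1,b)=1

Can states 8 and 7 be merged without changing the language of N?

No

Start with accepting vs non-accepting: {4,7} | {1,2,3,5,6,8}.
Split {1,2,3,5,6,8} by δ(·,b) → {1,3,5,6,8} and {2}.
Refine {1,3,5,6,8} on symbol a: members go to different blocks, giving {3,6,8} and {1,5}.
Split {1,5} by δ(·,a) → {1} and {5}.
The partition is now stable with 5 blocks: {4,7} | {3,6,8} | {2} | {1} | {5}.
8 and 7 end up in different blocks, so they are distinguishable. For instance, the string 'ε' is accepted from only 7.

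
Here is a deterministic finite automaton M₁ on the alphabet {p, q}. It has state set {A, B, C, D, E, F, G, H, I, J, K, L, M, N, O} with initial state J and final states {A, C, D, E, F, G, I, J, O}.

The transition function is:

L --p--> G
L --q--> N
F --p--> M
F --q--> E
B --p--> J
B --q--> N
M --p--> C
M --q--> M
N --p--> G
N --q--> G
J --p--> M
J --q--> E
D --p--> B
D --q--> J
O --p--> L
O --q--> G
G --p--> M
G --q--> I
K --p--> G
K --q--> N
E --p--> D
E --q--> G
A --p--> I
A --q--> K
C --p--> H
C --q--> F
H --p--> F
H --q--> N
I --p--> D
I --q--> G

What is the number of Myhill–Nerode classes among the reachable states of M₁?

Reachable states from the start: {B,C,D,E,F,G,H,I,J,M,N}. Unreachable: {A,K,L,O} — drop them.
Initial partition by acceptance: {C,D,E,F,G,I,J} | {B,H,M,N}.
On input p, block {C,D,E,F,G,I,J} splits into {C,D,F,G,J} and {E,I}.
Refine {C,D,F,G,J} on symbol q: members go to different blocks, giving {F,G,J} and {C,D}.
Split {B,H,M,N} by δ(·,p) → {B,H,N} and {M}.
On input q, block {B,H,N} splits into {B,H} and {N}.
The partition is now stable with 6 blocks: {F,G,J} | {B,H} | {E,I} | {C,D} | {M} | {N}.

6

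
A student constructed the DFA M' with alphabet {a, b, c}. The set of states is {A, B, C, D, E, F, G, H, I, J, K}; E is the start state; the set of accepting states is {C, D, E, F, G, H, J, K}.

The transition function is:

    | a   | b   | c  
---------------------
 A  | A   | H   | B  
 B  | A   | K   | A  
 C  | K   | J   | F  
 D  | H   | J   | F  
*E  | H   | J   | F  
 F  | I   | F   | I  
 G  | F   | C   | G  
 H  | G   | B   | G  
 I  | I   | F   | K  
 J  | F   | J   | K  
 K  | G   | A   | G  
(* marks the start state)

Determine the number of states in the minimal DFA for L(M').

First remove the unreachable states {D}; 10 states remain.
Start with accepting vs non-accepting: {C,E,F,G,H,J,K} | {A,B,I}.
Split {C,E,F,G,H,J,K} by δ(·,a) → {C,E,G,H,J,K} and {F}.
Split {C,E,G,H,J,K} by δ(·,a) → {C,E,H,K} and {G,J}.
Split {C,E,H,K} by δ(·,a) → {C,E} and {H,K}.
On input b, block {A,B,I} splits into {A,B} and {I}.
On input b, block {G,J} splits into {G} and {J}.
No further refinement is possible. Final partition (7 blocks): {C,E} | {A,B} | {F} | {G} | {H,K} | {I} | {J}.

7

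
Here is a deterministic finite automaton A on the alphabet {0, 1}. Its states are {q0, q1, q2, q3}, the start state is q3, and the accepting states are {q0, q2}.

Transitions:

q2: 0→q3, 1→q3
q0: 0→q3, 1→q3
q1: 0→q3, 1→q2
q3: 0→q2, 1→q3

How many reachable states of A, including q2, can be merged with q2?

States {q0,q1} cannot be reached from the start state, so discard them.
P0 = {q2} | {q3}.
Stable partition: {q2} | {q3} — 2 equivalence classes.
State q2 belongs to the block {q2}, which has 1 states.

1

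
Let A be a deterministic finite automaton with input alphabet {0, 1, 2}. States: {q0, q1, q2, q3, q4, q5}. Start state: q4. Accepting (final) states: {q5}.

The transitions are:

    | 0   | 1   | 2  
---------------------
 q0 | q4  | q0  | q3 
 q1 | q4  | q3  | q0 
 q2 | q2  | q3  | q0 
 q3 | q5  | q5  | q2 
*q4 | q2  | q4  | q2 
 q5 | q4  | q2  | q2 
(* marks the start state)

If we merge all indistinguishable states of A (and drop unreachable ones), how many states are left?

First remove the unreachable states {q1}; 5 states remain.
Start with accepting vs non-accepting: {q5} | {q0,q2,q3,q4}.
Split {q0,q2,q3,q4} by δ(·,0) → {q0,q2,q4} and {q3}.
Refine {q0,q2,q4} on symbol 1: members go to different blocks, giving {q0,q4} and {q2}.
Refine {q0,q4} on symbol 0: members go to different blocks, giving {q0} and {q4}.
The partition is now stable with 5 blocks: {q5} | {q0} | {q3} | {q2} | {q4}.

5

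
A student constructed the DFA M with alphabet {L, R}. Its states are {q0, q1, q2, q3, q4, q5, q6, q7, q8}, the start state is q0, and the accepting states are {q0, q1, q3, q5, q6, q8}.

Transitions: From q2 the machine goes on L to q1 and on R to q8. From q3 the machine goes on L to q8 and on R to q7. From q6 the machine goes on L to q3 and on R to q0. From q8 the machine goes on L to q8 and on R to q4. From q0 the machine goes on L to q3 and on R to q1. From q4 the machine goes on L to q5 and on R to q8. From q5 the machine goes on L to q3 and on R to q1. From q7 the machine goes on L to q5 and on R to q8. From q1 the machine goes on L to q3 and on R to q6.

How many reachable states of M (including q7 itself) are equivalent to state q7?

2

States {q2} cannot be reached from the start state, so discard them.
Start with accepting vs non-accepting: {q0,q1,q3,q5,q6,q8} | {q4,q7}.
On input R, block {q0,q1,q3,q5,q6,q8} splits into {q0,q1,q5,q6} and {q3,q8}.
The partition is now stable with 3 blocks: {q0,q1,q5,q6} | {q4,q7} | {q3,q8}.
The equivalence class containing q7 is {q4,q7}, of size 2.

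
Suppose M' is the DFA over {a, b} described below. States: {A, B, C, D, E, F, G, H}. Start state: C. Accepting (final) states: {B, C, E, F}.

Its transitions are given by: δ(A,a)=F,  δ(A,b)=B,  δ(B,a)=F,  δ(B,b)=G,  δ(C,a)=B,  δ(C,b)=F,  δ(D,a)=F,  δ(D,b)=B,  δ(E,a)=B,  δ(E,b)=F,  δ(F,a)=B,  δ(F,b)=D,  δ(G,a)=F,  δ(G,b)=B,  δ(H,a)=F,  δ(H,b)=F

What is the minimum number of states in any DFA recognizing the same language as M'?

States {A,E,H} cannot be reached from the start state, so discard them.
Start with accepting vs non-accepting: {B,C,F} | {D,G}.
Refine {B,C,F} on symbol b: members go to different blocks, giving {B,F} and {C}.
The partition is now stable with 3 blocks: {B,F} | {D,G} | {C}.

3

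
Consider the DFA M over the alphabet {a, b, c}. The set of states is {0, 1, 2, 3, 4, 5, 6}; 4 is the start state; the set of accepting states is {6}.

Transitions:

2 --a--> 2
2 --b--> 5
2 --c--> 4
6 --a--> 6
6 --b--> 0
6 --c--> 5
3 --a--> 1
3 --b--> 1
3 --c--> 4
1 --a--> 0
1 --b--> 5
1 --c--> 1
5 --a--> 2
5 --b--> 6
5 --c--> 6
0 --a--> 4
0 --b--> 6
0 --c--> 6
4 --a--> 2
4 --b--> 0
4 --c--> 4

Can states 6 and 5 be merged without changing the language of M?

No

States {1,3} cannot be reached from the start state, so discard them.
Initial partition by acceptance: {6} | {0,2,4,5}.
Split {0,2,4,5} by δ(·,b) → {0,5} and {2,4}.
Stable partition: {6} | {0,5} | {2,4} — 3 equivalence classes.
6 and 5 end up in different blocks, so they are distinguishable. For instance, the string 'ε' is accepted from only 6.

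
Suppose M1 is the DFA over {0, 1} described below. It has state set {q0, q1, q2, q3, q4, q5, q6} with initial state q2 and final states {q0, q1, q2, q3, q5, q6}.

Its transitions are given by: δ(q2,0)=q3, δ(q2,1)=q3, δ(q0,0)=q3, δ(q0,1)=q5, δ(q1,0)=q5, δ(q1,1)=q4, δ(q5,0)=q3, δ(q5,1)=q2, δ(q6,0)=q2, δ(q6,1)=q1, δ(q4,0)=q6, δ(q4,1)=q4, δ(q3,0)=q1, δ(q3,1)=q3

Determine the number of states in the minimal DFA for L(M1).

Reachable states from the start: {q1,q2,q3,q4,q5,q6}. Unreachable: {q0} — drop them.
Start with accepting vs non-accepting: {q1,q2,q3,q5,q6} | {q4}.
Refine {q1,q2,q3,q5,q6} on symbol 1: members go to different blocks, giving {q2,q3,q5,q6} and {q1}.
On input 0, block {q2,q3,q5,q6} splits into {q2,q5,q6} and {q3}.
Split {q2,q5,q6} by δ(·,0) → {q2,q5} and {q6}.
On input 1, block {q2,q5} splits into {q2} and {q5}.
Stable partition: {q2} | {q4} | {q1} | {q3} | {q6} | {q5} — 6 equivalence classes.

6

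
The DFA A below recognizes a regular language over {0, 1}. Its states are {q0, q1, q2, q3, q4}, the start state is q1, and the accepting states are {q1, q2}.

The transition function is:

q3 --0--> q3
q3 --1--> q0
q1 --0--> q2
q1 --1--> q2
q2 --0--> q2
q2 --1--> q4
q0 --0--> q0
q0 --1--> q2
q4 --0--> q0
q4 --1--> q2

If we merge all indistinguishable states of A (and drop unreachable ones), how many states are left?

Reachable states from the start: {q0,q1,q2,q4}. Unreachable: {q3} — drop them.
P0 = {q1,q2} | {q0,q4}.
On input 1, block {q1,q2} splits into {q1} and {q2}.
The partition is now stable with 3 blocks: {q1} | {q0,q4} | {q2}.

3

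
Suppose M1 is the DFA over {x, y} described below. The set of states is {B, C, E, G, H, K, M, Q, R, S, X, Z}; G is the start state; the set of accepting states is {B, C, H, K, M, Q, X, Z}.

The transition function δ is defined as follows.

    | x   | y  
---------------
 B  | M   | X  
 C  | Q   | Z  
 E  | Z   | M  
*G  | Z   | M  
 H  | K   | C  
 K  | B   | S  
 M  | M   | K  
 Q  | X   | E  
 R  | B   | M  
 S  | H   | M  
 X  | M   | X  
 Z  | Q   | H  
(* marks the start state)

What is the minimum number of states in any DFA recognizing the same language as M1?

5

First remove the unreachable states {R}; 11 states remain.
Initial partition by acceptance: {B,C,H,K,M,Q,X,Z} | {E,G,S}.
Split {B,C,H,K,M,Q,X,Z} by δ(·,y) → {B,C,H,M,X,Z} and {K,Q}.
Split {B,C,H,M,X,Z} by δ(·,x) → {B,M,X} and {C,H,Z}.
Refine {B,M,X} on symbol y: members go to different blocks, giving {B,X} and {M}.
No further refinement is possible. Final partition (5 blocks): {B,X} | {E,G,S} | {K,Q} | {C,H,Z} | {M}.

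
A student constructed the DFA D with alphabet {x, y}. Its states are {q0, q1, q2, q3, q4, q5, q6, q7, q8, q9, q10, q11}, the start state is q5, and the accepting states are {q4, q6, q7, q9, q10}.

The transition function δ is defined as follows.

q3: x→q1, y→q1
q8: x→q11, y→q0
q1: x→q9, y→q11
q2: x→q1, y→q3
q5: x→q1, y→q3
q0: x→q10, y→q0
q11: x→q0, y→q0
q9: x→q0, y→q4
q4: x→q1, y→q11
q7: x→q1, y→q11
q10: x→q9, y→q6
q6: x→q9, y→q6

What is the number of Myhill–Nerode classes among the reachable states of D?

Reachable states from the start: {q0,q1,q3,q4,q5,q6,q9,q10,q11}. Unreachable: {q2,q7,q8} — drop them.
Start with accepting vs non-accepting: {q4,q6,q9,q10} | {q0,q1,q3,q5,q11}.
Split {q4,q6,q9,q10} by δ(·,x) → {q4,q9} and {q6,q10}.
Refine {q4,q9} on symbol y: members go to different blocks, giving {q4} and {q9}.
Refine {q0,q1,q3,q5,q11} on symbol x: members go to different blocks, giving {q3,q5,q11} and {q0} and {q1}.
Split {q3,q5,q11} by δ(·,x) → {q3,q5} and {q11}.
On input y, block {q3,q5} splits into {q3} and {q5}.
No further refinement is possible. Final partition (8 blocks): {q4} | {q3} | {q6,q10} | {q9} | {q0} | {q1} | {q11} | {q5}.

8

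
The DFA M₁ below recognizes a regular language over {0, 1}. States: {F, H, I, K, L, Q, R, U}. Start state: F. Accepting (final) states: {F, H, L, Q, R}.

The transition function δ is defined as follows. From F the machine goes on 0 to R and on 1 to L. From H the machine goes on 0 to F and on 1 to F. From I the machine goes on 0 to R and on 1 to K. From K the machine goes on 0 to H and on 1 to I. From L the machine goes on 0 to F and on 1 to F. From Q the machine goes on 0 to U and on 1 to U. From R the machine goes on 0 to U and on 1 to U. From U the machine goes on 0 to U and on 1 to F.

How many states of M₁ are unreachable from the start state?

Starting at F and following transitions, the reachable set is {F, L, R, U}. That leaves H, I, K, Q unreachable — 4 in total.

4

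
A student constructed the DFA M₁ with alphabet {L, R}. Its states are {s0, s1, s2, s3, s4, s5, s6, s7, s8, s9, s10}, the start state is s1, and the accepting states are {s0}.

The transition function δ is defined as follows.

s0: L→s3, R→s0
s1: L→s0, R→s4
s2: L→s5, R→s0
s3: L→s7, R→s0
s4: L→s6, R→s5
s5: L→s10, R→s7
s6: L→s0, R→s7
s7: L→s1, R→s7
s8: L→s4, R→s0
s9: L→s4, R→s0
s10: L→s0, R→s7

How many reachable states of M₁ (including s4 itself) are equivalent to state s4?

States {s2,s8,s9} cannot be reached from the start state, so discard them.
Initial partition by acceptance: {s0} | {s1,s3,s4,s5,s6,s7,s10}.
On input L, block {s1,s3,s4,s5,s6,s7,s10} splits into {s3,s4,s5,s7} and {s1,s6,s10}.
Split {s3,s4,s5,s7} by δ(·,L) → {s4,s5,s7} and {s3}.
Stable partition: {s0} | {s4,s5,s7} | {s1,s6,s10} | {s3} — 4 equivalence classes.
State s4 belongs to the block {s4,s5,s7}, which has 3 states.

3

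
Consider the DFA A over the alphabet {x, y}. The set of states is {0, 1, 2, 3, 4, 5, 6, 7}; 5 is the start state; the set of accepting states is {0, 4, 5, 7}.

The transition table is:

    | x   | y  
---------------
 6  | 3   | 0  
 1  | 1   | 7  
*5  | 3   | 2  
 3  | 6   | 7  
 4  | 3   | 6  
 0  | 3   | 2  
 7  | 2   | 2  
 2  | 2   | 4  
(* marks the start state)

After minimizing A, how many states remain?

First remove the unreachable states {1}; 7 states remain.
Start with accepting vs non-accepting: {0,4,5,7} | {2,3,6}.
Stable partition: {0,4,5,7} | {2,3,6} — 2 equivalence classes.

2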